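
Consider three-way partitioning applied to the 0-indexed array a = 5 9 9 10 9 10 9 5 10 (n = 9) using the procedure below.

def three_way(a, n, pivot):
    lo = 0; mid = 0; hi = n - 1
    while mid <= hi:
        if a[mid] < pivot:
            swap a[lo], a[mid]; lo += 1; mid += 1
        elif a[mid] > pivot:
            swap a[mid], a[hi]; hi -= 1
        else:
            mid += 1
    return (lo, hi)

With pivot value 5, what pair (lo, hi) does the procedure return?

(0, 1)

lo=0 mid=0 hi=8
5=5: mid=1
9>5: swap(1,8), hi=7 ⇒ 5 10 9 10 9 10 9 5 9
10>5: swap(1,7), hi=6 ⇒ 5 5 9 10 9 10 9 10 9
5=5: mid=2
9>5: swap(2,6), hi=5 ⇒ 5 5 9 10 9 10 9 10 9
9>5: swap(2,5), hi=4 ⇒ 5 5 10 10 9 9 9 10 9
10>5: swap(2,4), hi=3 ⇒ 5 5 9 10 10 9 9 10 9
9>5: swap(2,3), hi=2 ⇒ 5 5 10 9 10 9 9 10 9
10>5: swap(2,2), hi=1 ⇒ 5 5 10 9 10 9 9 10 9
done. lo=0 hi=1; a=5 5 10 9 10 9 9 10 9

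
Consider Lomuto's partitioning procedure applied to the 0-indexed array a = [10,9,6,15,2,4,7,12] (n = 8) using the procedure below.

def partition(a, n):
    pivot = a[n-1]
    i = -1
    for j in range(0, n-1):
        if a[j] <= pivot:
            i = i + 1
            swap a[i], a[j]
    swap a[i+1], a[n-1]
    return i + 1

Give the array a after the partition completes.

pivot = a[7] = 12; i = -1
j=0: a[0]=10 ≤ 12 → i=0, swap a[0],a[0] (no change) → [10,9,6,15,2,4,7,12]
j=1: a[1]=9 ≤ 12 → i=1, swap a[1],a[1] (no change) → [10,9,6,15,2,4,7,12]
j=2: a[2]=6 ≤ 12 → i=2, swap a[2],a[2] (no change) → [10,9,6,15,2,4,7,12]
j=3: a[3]=15 > 12 → no swap
j=4: a[4]=2 ≤ 12 → i=3, swap a[3],a[4] → [10,9,6,2,15,4,7,12]
j=5: a[5]=4 ≤ 12 → i=4, swap a[4],a[5] → [10,9,6,2,4,15,7,12]
j=6: a[6]=7 ≤ 12 → i=5, swap a[5],a[6] → [10,9,6,2,4,7,15,12]
final swap a[6],a[7] → [10,9,6,2,4,7,12,15]; return 6

[10,9,6,2,4,7,12,15]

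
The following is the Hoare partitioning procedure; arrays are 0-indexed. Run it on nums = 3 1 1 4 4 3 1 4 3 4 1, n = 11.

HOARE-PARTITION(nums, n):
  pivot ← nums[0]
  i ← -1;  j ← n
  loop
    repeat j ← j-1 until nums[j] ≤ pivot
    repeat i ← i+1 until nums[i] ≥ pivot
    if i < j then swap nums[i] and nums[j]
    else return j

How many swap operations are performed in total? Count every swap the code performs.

pivot = nums[0] = 3; i = -1, j = 11
j→10 (nums[10]=1≤3), i→0 (nums[0]=3≥3); i<j, swap → 1 1 1 4 4 3 1 4 3 4 3
j→8 (nums[8]=3≤3), i→3 (nums[3]=4≥3); i<j, swap → 1 1 1 3 4 3 1 4 4 4 3
j→6 (nums[6]=1≤3), i→4 (nums[4]=4≥3); i<j, swap → 1 1 1 3 1 3 4 4 4 4 3
j→5, i→5; i≥j, return j=5. nums = 1 1 1 3 1 3 4 4 4 4 3

3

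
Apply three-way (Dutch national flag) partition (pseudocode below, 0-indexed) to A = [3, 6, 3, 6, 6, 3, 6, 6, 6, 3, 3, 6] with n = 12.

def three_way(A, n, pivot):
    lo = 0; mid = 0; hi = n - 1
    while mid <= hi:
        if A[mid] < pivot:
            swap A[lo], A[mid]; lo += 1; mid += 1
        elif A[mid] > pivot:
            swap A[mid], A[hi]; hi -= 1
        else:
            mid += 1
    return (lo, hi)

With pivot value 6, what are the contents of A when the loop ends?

lo=0 mid=0 hi=11
3<6: swap(0,0), lo=1 mid=1 ⇒ [3, 6, 3, 6, 6, 3, 6, 6, 6, 3, 3, 6]
6=6: mid=2
3<6: swap(1,2), lo=2 mid=3 ⇒ [3, 3, 6, 6, 6, 3, 6, 6, 6, 3, 3, 6]
6=6: mid=4
6=6: mid=5
3<6: swap(2,5), lo=3 mid=6 ⇒ [3, 3, 3, 6, 6, 6, 6, 6, 6, 3, 3, 6]
6=6: mid=7
6=6: mid=8
6=6: mid=9
3<6: swap(3,9), lo=4 mid=10 ⇒ [3, 3, 3, 3, 6, 6, 6, 6, 6, 6, 3, 6]
3<6: swap(4,10), lo=5 mid=11 ⇒ [3, 3, 3, 3, 3, 6, 6, 6, 6, 6, 6, 6]
6=6: mid=12
done. lo=5 hi=11; A=[3, 3, 3, 3, 3, 6, 6, 6, 6, 6, 6, 6]

[3, 3, 3, 3, 3, 6, 6, 6, 6, 6, 6, 6]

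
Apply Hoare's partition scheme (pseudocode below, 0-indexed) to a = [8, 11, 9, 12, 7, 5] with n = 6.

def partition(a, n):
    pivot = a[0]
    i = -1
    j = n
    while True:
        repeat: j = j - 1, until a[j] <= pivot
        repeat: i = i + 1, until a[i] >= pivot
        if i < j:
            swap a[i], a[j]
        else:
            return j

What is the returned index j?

pivot = a[0] = 8; i = -1, j = 6
j→5 (a[5]=5≤8), i→0 (a[0]=8≥8); i<j, swap → [5, 11, 9, 12, 7, 8]
j→4 (a[4]=7≤8), i→1 (a[1]=11≥8); i<j, swap → [5, 7, 9, 12, 11, 8]
j→1, i→2; i≥j, return j=1. a = [5, 7, 9, 12, 11, 8]

1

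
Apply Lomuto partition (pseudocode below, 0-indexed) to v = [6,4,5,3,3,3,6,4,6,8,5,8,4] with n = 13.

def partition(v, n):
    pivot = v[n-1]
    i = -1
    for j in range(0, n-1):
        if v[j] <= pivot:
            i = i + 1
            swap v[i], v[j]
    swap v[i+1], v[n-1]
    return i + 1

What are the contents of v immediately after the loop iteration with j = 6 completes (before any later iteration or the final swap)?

pivot=4, i=-1
j=0: 6>4, skip
j=1: 4≤4, i=0, swap(0,1) ⇒ [4,6,5,3,3,3,6,4,6,8,5,8,4]
j=2: 5>4, skip
j=3: 3≤4, i=1, swap(1,3) ⇒ [4,3,5,6,3,3,6,4,6,8,5,8,4]
j=4: 3≤4, i=2, swap(2,4) ⇒ [4,3,3,6,5,3,6,4,6,8,5,8,4]
j=5: 3≤4, i=3, swap(3,5) ⇒ [4,3,3,3,5,6,6,4,6,8,5,8,4]
j=6: 6>4, skip
(after j=6) v = [4,3,3,3,5,6,6,4,6,8,5,8,4]

[4,3,3,3,5,6,6,4,6,8,5,8,4]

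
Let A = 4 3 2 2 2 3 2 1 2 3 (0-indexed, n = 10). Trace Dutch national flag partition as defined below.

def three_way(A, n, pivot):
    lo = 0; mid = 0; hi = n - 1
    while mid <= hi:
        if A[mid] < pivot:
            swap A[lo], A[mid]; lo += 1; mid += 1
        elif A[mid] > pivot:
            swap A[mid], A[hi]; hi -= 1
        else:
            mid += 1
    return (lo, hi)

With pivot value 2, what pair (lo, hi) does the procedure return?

lo=0 mid=0 hi=9
4>2: swap(0,9), hi=8 ⇒ 3 3 2 2 2 3 2 1 2 4
3>2: swap(0,8), hi=7 ⇒ 2 3 2 2 2 3 2 1 3 4
2=2: mid=1
3>2: swap(1,7), hi=6 ⇒ 2 1 2 2 2 3 2 3 3 4
1<2: swap(0,1), lo=1 mid=2 ⇒ 1 2 2 2 2 3 2 3 3 4
2=2: mid=3
2=2: mid=4
2=2: mid=5
3>2: swap(5,6), hi=5 ⇒ 1 2 2 2 2 2 3 3 3 4
2=2: mid=6
done. lo=1 hi=5; A=1 2 2 2 2 2 3 3 3 4

(1, 5)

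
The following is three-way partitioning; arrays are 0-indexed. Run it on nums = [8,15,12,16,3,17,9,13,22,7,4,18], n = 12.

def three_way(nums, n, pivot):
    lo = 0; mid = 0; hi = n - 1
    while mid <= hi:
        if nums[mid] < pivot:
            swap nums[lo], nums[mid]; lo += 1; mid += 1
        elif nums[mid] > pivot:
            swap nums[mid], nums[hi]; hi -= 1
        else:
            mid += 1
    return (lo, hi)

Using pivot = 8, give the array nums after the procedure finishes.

lo=0 mid=0 hi=11
8=8: mid=1
15>8: swap(1,11), hi=10 ⇒ [8,18,12,16,3,17,9,13,22,7,4,15]
18>8: swap(1,10), hi=9 ⇒ [8,4,12,16,3,17,9,13,22,7,18,15]
4<8: swap(0,1), lo=1 mid=2 ⇒ [4,8,12,16,3,17,9,13,22,7,18,15]
12>8: swap(2,9), hi=8 ⇒ [4,8,7,16,3,17,9,13,22,12,18,15]
7<8: swap(1,2), lo=2 mid=3 ⇒ [4,7,8,16,3,17,9,13,22,12,18,15]
16>8: swap(3,8), hi=7 ⇒ [4,7,8,22,3,17,9,13,16,12,18,15]
22>8: swap(3,7), hi=6 ⇒ [4,7,8,13,3,17,9,22,16,12,18,15]
13>8: swap(3,6), hi=5 ⇒ [4,7,8,9,3,17,13,22,16,12,18,15]
9>8: swap(3,5), hi=4 ⇒ [4,7,8,17,3,9,13,22,16,12,18,15]
17>8: swap(3,4), hi=3 ⇒ [4,7,8,3,17,9,13,22,16,12,18,15]
3<8: swap(2,3), lo=3 mid=4 ⇒ [4,7,3,8,17,9,13,22,16,12,18,15]
done. lo=3 hi=3; nums=[4,7,3,8,17,9,13,22,16,12,18,15]

[4,7,3,8,17,9,13,22,16,12,18,15]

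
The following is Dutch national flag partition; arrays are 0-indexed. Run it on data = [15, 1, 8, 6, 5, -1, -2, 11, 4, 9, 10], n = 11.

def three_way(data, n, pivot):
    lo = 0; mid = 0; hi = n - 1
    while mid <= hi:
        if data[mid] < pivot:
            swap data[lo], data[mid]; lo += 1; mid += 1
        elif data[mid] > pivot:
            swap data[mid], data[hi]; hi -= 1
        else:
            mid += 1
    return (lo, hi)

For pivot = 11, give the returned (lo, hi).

(9, 9)

pivot = 11; lo=0, mid=0, hi=10
data[mid]=15>11: swap data[0],data[10]; hi=9 → [10, 1, 8, 6, 5, -1, -2, 11, 4, 9, 15]
data[mid]=10<11: swap data[0],data[0]; lo=1,mid=1 → [10, 1, 8, 6, 5, -1, -2, 11, 4, 9, 15]
data[mid]=1<11: swap data[1],data[1]; lo=2,mid=2 → [10, 1, 8, 6, 5, -1, -2, 11, 4, 9, 15]
data[mid]=8<11: swap data[2],data[2]; lo=3,mid=3 → [10, 1, 8, 6, 5, -1, -2, 11, 4, 9, 15]
data[mid]=6<11: swap data[3],data[3]; lo=4,mid=4 → [10, 1, 8, 6, 5, -1, -2, 11, 4, 9, 15]
data[mid]=5<11: swap data[4],data[4]; lo=5,mid=5 → [10, 1, 8, 6, 5, -1, -2, 11, 4, 9, 15]
data[mid]=-1<11: swap data[5],data[5]; lo=6,mid=6 → [10, 1, 8, 6, 5, -1, -2, 11, 4, 9, 15]
data[mid]=-2<11: swap data[6],data[6]; lo=7,mid=7 → [10, 1, 8, 6, 5, -1, -2, 11, 4, 9, 15]
data[mid]=11=11: mid=8
data[mid]=4<11: swap data[7],data[8]; lo=8,mid=9 → [10, 1, 8, 6, 5, -1, -2, 4, 11, 9, 15]
data[mid]=9<11: swap data[8],data[9]; lo=9,mid=10 → [10, 1, 8, 6, 5, -1, -2, 4, 9, 11, 15]
end: lo=9, hi=9; data = [10, 1, 8, 6, 5, -1, -2, 4, 9, 11, 15]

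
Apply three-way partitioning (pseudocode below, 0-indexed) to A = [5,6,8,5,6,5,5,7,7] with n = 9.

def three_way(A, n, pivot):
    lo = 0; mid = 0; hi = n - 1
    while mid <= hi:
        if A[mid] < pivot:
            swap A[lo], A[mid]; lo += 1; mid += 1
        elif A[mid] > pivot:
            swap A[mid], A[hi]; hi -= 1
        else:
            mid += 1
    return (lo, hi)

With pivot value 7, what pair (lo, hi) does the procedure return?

(6, 7)

pivot = 7; lo=0, mid=0, hi=8
A[mid]=5<7: swap A[0],A[0]; lo=1,mid=1 → [5,6,8,5,6,5,5,7,7]
A[mid]=6<7: swap A[1],A[1]; lo=2,mid=2 → [5,6,8,5,6,5,5,7,7]
A[mid]=8>7: swap A[2],A[8]; hi=7 → [5,6,7,5,6,5,5,7,8]
A[mid]=7=7: mid=3
A[mid]=5<7: swap A[2],A[3]; lo=3,mid=4 → [5,6,5,7,6,5,5,7,8]
A[mid]=6<7: swap A[3],A[4]; lo=4,mid=5 → [5,6,5,6,7,5,5,7,8]
A[mid]=5<7: swap A[4],A[5]; lo=5,mid=6 → [5,6,5,6,5,7,5,7,8]
A[mid]=5<7: swap A[5],A[6]; lo=6,mid=7 → [5,6,5,6,5,5,7,7,8]
A[mid]=7=7: mid=8
end: lo=6, hi=7; A = [5,6,5,6,5,5,7,7,8]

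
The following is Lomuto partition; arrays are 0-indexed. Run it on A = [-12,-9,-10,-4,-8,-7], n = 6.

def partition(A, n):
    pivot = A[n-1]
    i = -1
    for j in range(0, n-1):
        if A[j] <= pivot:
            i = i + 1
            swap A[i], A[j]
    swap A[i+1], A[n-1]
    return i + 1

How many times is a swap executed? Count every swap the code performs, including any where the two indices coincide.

pivot = A[5] = -7; i = -1
j=0: A[0]=-12 ≤ -7 → i=0, swap A[0],A[0] (no change) → [-12,-9,-10,-4,-8,-7]
j=1: A[1]=-9 ≤ -7 → i=1, swap A[1],A[1] (no change) → [-12,-9,-10,-4,-8,-7]
j=2: A[2]=-10 ≤ -7 → i=2, swap A[2],A[2] (no change) → [-12,-9,-10,-4,-8,-7]
j=3: A[3]=-4 > -7 → no swap
j=4: A[4]=-8 ≤ -7 → i=3, swap A[3],A[4] → [-12,-9,-10,-8,-4,-7]
final swap A[4],A[5] → [-12,-9,-10,-8,-7,-4]; return 4

5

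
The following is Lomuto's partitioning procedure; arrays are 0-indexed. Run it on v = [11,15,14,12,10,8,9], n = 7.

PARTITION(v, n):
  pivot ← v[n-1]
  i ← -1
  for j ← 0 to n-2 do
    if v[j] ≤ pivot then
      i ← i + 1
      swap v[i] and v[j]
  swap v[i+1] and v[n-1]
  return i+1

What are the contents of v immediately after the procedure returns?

pivot = v[6] = 9; i = -1
j=0: v[0]=11 > 9 → no swap
j=1: v[1]=15 > 9 → no swap
j=2: v[2]=14 > 9 → no swap
j=3: v[3]=12 > 9 → no swap
j=4: v[4]=10 > 9 → no swap
j=5: v[5]=8 ≤ 9 → i=0, swap v[0],v[5] → [8,15,14,12,10,11,9]
final swap v[1],v[6] → [8,9,14,12,10,11,15]; return 1

[8,9,14,12,10,11,15]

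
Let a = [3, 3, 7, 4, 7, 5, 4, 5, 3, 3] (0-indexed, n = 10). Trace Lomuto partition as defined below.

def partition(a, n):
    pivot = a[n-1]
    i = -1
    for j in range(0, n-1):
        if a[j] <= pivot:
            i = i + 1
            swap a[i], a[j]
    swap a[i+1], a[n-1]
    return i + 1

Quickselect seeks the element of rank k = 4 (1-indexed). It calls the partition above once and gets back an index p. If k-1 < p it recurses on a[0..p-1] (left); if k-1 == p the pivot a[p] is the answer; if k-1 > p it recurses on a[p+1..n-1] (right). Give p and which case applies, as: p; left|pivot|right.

3; pivot

pivot = a[9] = 3; i = -1
j=0: a[0]=3 ≤ 3 → i=0, swap a[0],a[0] (no change) → [3, 3, 7, 4, 7, 5, 4, 5, 3, 3]
j=1: a[1]=3 ≤ 3 → i=1, swap a[1],a[1] (no change) → [3, 3, 7, 4, 7, 5, 4, 5, 3, 3]
j=2: a[2]=7 > 3 → no swap
j=3: a[3]=4 > 3 → no swap
j=4: a[4]=7 > 3 → no swap
j=5: a[5]=5 > 3 → no swap
j=6: a[6]=4 > 3 → no swap
j=7: a[7]=5 > 3 → no swap
j=8: a[8]=3 ≤ 3 → i=2, swap a[2],a[8] → [3, 3, 3, 4, 7, 5, 4, 5, 7, 3]
final swap a[3],a[9] → [3, 3, 3, 3, 7, 5, 4, 5, 7, 4]; return 3
p = 3; k-1 = 3 == 3 ⇒ pivot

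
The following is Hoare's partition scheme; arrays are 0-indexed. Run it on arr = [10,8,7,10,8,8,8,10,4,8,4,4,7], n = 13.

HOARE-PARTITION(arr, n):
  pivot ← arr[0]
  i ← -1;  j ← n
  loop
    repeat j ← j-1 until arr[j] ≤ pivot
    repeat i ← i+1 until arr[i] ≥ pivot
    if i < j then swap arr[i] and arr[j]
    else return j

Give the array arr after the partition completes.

[7,8,7,4,8,8,8,4,4,8,10,10,10]

pivot = arr[0] = 10; i = -1, j = 13
j→12 (arr[12]=7≤10), i→0 (arr[0]=10≥10); i<j, swap → [7,8,7,10,8,8,8,10,4,8,4,4,10]
j→11 (arr[11]=4≤10), i→3 (arr[3]=10≥10); i<j, swap → [7,8,7,4,8,8,8,10,4,8,4,10,10]
j→10 (arr[10]=4≤10), i→7 (arr[7]=10≥10); i<j, swap → [7,8,7,4,8,8,8,4,4,8,10,10,10]
j→9, i→10; i≥j, return j=9. arr = [7,8,7,4,8,8,8,4,4,8,10,10,10]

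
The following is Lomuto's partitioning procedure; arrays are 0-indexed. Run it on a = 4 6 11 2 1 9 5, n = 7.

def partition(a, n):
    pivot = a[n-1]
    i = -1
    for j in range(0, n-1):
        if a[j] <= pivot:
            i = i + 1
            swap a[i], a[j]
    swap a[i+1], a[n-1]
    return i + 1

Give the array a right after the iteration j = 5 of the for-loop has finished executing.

pivot = a[6] = 5; i = -1
j=0: a[0]=4 ≤ 5 → i=0, swap a[0],a[0] (no change) → 4 6 11 2 1 9 5
j=1: a[1]=6 > 5 → no swap
j=2: a[2]=11 > 5 → no swap
j=3: a[3]=2 ≤ 5 → i=1, swap a[1],a[3] → 4 2 11 6 1 9 5
j=4: a[4]=1 ≤ 5 → i=2, swap a[2],a[4] → 4 2 1 6 11 9 5
j=5: a[5]=9 > 5 → no swap
(after j=5) a = 4 2 1 6 11 9 5

4 2 1 6 11 9 5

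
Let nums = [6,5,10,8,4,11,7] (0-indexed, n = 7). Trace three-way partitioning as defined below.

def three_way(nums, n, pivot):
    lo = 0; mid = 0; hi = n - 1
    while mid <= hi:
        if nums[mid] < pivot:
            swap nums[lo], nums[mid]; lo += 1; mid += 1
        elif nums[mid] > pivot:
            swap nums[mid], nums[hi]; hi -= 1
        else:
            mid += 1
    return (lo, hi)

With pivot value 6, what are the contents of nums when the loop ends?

[5,4,6,8,11,7,10]

lo=0 mid=0 hi=6
6=6: mid=1
5<6: swap(0,1), lo=1 mid=2 ⇒ [5,6,10,8,4,11,7]
10>6: swap(2,6), hi=5 ⇒ [5,6,7,8,4,11,10]
7>6: swap(2,5), hi=4 ⇒ [5,6,11,8,4,7,10]
11>6: swap(2,4), hi=3 ⇒ [5,6,4,8,11,7,10]
4<6: swap(1,2), lo=2 mid=3 ⇒ [5,4,6,8,11,7,10]
8>6: swap(3,3), hi=2 ⇒ [5,4,6,8,11,7,10]
done. lo=2 hi=2; nums=[5,4,6,8,11,7,10]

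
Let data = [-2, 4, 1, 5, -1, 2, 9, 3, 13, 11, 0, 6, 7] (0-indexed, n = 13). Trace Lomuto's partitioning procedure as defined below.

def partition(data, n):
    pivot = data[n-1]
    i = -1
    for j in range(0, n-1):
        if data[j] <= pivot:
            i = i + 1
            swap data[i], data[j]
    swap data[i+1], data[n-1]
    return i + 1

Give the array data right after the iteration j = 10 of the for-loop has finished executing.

pivot = data[12] = 7; i = -1
j=0: data[0]=-2 ≤ 7 → i=0, swap data[0],data[0] (no change) → [-2, 4, 1, 5, -1, 2, 9, 3, 13, 11, 0, 6, 7]
j=1: data[1]=4 ≤ 7 → i=1, swap data[1],data[1] (no change) → [-2, 4, 1, 5, -1, 2, 9, 3, 13, 11, 0, 6, 7]
j=2: data[2]=1 ≤ 7 → i=2, swap data[2],data[2] (no change) → [-2, 4, 1, 5, -1, 2, 9, 3, 13, 11, 0, 6, 7]
j=3: data[3]=5 ≤ 7 → i=3, swap data[3],data[3] (no change) → [-2, 4, 1, 5, -1, 2, 9, 3, 13, 11, 0, 6, 7]
j=4: data[4]=-1 ≤ 7 → i=4, swap data[4],data[4] (no change) → [-2, 4, 1, 5, -1, 2, 9, 3, 13, 11, 0, 6, 7]
j=5: data[5]=2 ≤ 7 → i=5, swap data[5],data[5] (no change) → [-2, 4, 1, 5, -1, 2, 9, 3, 13, 11, 0, 6, 7]
j=6: data[6]=9 > 7 → no swap
j=7: data[7]=3 ≤ 7 → i=6, swap data[6],data[7] → [-2, 4, 1, 5, -1, 2, 3, 9, 13, 11, 0, 6, 7]
j=8: data[8]=13 > 7 → no swap
j=9: data[9]=11 > 7 → no swap
j=10: data[10]=0 ≤ 7 → i=7, swap data[7],data[10] → [-2, 4, 1, 5, -1, 2, 3, 0, 13, 11, 9, 6, 7]
(after j=10) data = [-2, 4, 1, 5, -1, 2, 3, 0, 13, 11, 9, 6, 7]

[-2, 4, 1, 5, -1, 2, 3, 0, 13, 11, 9, 6, 7]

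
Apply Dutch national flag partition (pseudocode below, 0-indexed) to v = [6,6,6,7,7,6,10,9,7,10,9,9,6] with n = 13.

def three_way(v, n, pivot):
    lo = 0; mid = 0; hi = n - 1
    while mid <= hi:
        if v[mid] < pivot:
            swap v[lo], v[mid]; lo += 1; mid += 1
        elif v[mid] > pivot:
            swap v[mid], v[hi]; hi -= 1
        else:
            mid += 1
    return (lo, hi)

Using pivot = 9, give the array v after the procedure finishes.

pivot = 9; lo=0, mid=0, hi=12
v[mid]=6<9: swap v[0],v[0]; lo=1,mid=1 → [6,6,6,7,7,6,10,9,7,10,9,9,6]
v[mid]=6<9: swap v[1],v[1]; lo=2,mid=2 → [6,6,6,7,7,6,10,9,7,10,9,9,6]
v[mid]=6<9: swap v[2],v[2]; lo=3,mid=3 → [6,6,6,7,7,6,10,9,7,10,9,9,6]
v[mid]=7<9: swap v[3],v[3]; lo=4,mid=4 → [6,6,6,7,7,6,10,9,7,10,9,9,6]
v[mid]=7<9: swap v[4],v[4]; lo=5,mid=5 → [6,6,6,7,7,6,10,9,7,10,9,9,6]
v[mid]=6<9: swap v[5],v[5]; lo=6,mid=6 → [6,6,6,7,7,6,10,9,7,10,9,9,6]
v[mid]=10>9: swap v[6],v[12]; hi=11 → [6,6,6,7,7,6,6,9,7,10,9,9,10]
v[mid]=6<9: swap v[6],v[6]; lo=7,mid=7 → [6,6,6,7,7,6,6,9,7,10,9,9,10]
v[mid]=9=9: mid=8
v[mid]=7<9: swap v[7],v[8]; lo=8,mid=9 → [6,6,6,7,7,6,6,7,9,10,9,9,10]
v[mid]=10>9: swap v[9],v[11]; hi=10 → [6,6,6,7,7,6,6,7,9,9,9,10,10]
v[mid]=9=9: mid=10
v[mid]=9=9: mid=11
end: lo=8, hi=10; v = [6,6,6,7,7,6,6,7,9,9,9,10,10]

[6,6,6,7,7,6,6,7,9,9,9,10,10]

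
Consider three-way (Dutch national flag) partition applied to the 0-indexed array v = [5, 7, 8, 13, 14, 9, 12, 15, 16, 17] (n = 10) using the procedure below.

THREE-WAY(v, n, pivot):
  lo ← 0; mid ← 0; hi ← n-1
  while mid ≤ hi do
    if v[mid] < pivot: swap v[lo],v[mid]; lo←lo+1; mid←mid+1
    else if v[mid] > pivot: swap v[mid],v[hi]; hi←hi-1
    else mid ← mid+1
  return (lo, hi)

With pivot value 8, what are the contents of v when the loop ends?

pivot = 8; lo=0, mid=0, hi=9
v[mid]=5<8: swap v[0],v[0]; lo=1,mid=1 → [5, 7, 8, 13, 14, 9, 12, 15, 16, 17]
v[mid]=7<8: swap v[1],v[1]; lo=2,mid=2 → [5, 7, 8, 13, 14, 9, 12, 15, 16, 17]
v[mid]=8=8: mid=3
v[mid]=13>8: swap v[3],v[9]; hi=8 → [5, 7, 8, 17, 14, 9, 12, 15, 16, 13]
v[mid]=17>8: swap v[3],v[8]; hi=7 → [5, 7, 8, 16, 14, 9, 12, 15, 17, 13]
v[mid]=16>8: swap v[3],v[7]; hi=6 → [5, 7, 8, 15, 14, 9, 12, 16, 17, 13]
v[mid]=15>8: swap v[3],v[6]; hi=5 → [5, 7, 8, 12, 14, 9, 15, 16, 17, 13]
v[mid]=12>8: swap v[3],v[5]; hi=4 → [5, 7, 8, 9, 14, 12, 15, 16, 17, 13]
v[mid]=9>8: swap v[3],v[4]; hi=3 → [5, 7, 8, 14, 9, 12, 15, 16, 17, 13]
v[mid]=14>8: swap v[3],v[3]; hi=2 → [5, 7, 8, 14, 9, 12, 15, 16, 17, 13]
end: lo=2, hi=2; v = [5, 7, 8, 14, 9, 12, 15, 16, 17, 13]

[5, 7, 8, 14, 9, 12, 15, 16, 17, 13]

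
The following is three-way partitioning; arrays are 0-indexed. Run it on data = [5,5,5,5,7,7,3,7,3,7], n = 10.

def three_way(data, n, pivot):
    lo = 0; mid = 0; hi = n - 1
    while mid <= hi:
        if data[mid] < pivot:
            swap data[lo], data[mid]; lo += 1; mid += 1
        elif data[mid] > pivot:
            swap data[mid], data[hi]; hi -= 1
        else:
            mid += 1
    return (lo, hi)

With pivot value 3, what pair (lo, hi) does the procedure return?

(0, 1)

pivot = 3; lo=0, mid=0, hi=9
data[mid]=5>3: swap data[0],data[9]; hi=8 → [7,5,5,5,7,7,3,7,3,5]
data[mid]=7>3: swap data[0],data[8]; hi=7 → [3,5,5,5,7,7,3,7,7,5]
data[mid]=3=3: mid=1
data[mid]=5>3: swap data[1],data[7]; hi=6 → [3,7,5,5,7,7,3,5,7,5]
data[mid]=7>3: swap data[1],data[6]; hi=5 → [3,3,5,5,7,7,7,5,7,5]
data[mid]=3=3: mid=2
data[mid]=5>3: swap data[2],data[5]; hi=4 → [3,3,7,5,7,5,7,5,7,5]
data[mid]=7>3: swap data[2],data[4]; hi=3 → [3,3,7,5,7,5,7,5,7,5]
data[mid]=7>3: swap data[2],data[3]; hi=2 → [3,3,5,7,7,5,7,5,7,5]
data[mid]=5>3: swap data[2],data[2]; hi=1 → [3,3,5,7,7,5,7,5,7,5]
end: lo=0, hi=1; data = [3,3,5,7,7,5,7,5,7,5]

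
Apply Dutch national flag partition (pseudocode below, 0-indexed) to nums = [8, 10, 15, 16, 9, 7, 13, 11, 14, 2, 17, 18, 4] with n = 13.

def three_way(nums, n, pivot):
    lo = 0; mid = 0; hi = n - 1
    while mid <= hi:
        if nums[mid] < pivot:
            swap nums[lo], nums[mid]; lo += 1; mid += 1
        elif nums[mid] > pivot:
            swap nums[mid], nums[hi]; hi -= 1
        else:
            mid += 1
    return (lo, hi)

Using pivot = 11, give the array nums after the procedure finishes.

[8, 10, 4, 2, 9, 7, 11, 14, 13, 17, 18, 16, 15]

lo=0 mid=0 hi=12
8<11: swap(0,0), lo=1 mid=1 ⇒ [8, 10, 15, 16, 9, 7, 13, 11, 14, 2, 17, 18, 4]
10<11: swap(1,1), lo=2 mid=2 ⇒ [8, 10, 15, 16, 9, 7, 13, 11, 14, 2, 17, 18, 4]
15>11: swap(2,12), hi=11 ⇒ [8, 10, 4, 16, 9, 7, 13, 11, 14, 2, 17, 18, 15]
4<11: swap(2,2), lo=3 mid=3 ⇒ [8, 10, 4, 16, 9, 7, 13, 11, 14, 2, 17, 18, 15]
16>11: swap(3,11), hi=10 ⇒ [8, 10, 4, 18, 9, 7, 13, 11, 14, 2, 17, 16, 15]
18>11: swap(3,10), hi=9 ⇒ [8, 10, 4, 17, 9, 7, 13, 11, 14, 2, 18, 16, 15]
17>11: swap(3,9), hi=8 ⇒ [8, 10, 4, 2, 9, 7, 13, 11, 14, 17, 18, 16, 15]
2<11: swap(3,3), lo=4 mid=4 ⇒ [8, 10, 4, 2, 9, 7, 13, 11, 14, 17, 18, 16, 15]
9<11: swap(4,4), lo=5 mid=5 ⇒ [8, 10, 4, 2, 9, 7, 13, 11, 14, 17, 18, 16, 15]
7<11: swap(5,5), lo=6 mid=6 ⇒ [8, 10, 4, 2, 9, 7, 13, 11, 14, 17, 18, 16, 15]
13>11: swap(6,8), hi=7 ⇒ [8, 10, 4, 2, 9, 7, 14, 11, 13, 17, 18, 16, 15]
14>11: swap(6,7), hi=6 ⇒ [8, 10, 4, 2, 9, 7, 11, 14, 13, 17, 18, 16, 15]
11=11: mid=7
done. lo=6 hi=6; nums=[8, 10, 4, 2, 9, 7, 11, 14, 13, 17, 18, 16, 15]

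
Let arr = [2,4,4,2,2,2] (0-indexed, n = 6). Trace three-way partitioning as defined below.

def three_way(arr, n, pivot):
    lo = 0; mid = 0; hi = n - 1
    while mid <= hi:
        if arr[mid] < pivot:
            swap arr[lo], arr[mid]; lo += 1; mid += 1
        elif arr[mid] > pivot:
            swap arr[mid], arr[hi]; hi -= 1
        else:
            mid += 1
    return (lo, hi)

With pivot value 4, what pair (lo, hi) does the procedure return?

pivot = 4; lo=0, mid=0, hi=5
arr[mid]=2<4: swap arr[0],arr[0]; lo=1,mid=1 → [2,4,4,2,2,2]
arr[mid]=4=4: mid=2
arr[mid]=4=4: mid=3
arr[mid]=2<4: swap arr[1],arr[3]; lo=2,mid=4 → [2,2,4,4,2,2]
arr[mid]=2<4: swap arr[2],arr[4]; lo=3,mid=5 → [2,2,2,4,4,2]
arr[mid]=2<4: swap arr[3],arr[5]; lo=4,mid=6 → [2,2,2,2,4,4]
end: lo=4, hi=5; arr = [2,2,2,2,4,4]

(4, 5)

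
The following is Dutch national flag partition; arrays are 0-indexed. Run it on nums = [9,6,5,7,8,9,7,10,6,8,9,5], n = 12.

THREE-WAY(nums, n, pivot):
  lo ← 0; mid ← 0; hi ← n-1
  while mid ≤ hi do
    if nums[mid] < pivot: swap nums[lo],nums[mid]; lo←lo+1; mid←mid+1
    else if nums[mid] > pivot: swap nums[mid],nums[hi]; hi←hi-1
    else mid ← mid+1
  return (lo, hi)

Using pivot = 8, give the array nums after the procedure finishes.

pivot = 8; lo=0, mid=0, hi=11
nums[mid]=9>8: swap nums[0],nums[11]; hi=10 → [5,6,5,7,8,9,7,10,6,8,9,9]
nums[mid]=5<8: swap nums[0],nums[0]; lo=1,mid=1 → [5,6,5,7,8,9,7,10,6,8,9,9]
nums[mid]=6<8: swap nums[1],nums[1]; lo=2,mid=2 → [5,6,5,7,8,9,7,10,6,8,9,9]
nums[mid]=5<8: swap nums[2],nums[2]; lo=3,mid=3 → [5,6,5,7,8,9,7,10,6,8,9,9]
nums[mid]=7<8: swap nums[3],nums[3]; lo=4,mid=4 → [5,6,5,7,8,9,7,10,6,8,9,9]
nums[mid]=8=8: mid=5
nums[mid]=9>8: swap nums[5],nums[10]; hi=9 → [5,6,5,7,8,9,7,10,6,8,9,9]
nums[mid]=9>8: swap nums[5],nums[9]; hi=8 → [5,6,5,7,8,8,7,10,6,9,9,9]
nums[mid]=8=8: mid=6
nums[mid]=7<8: swap nums[4],nums[6]; lo=5,mid=7 → [5,6,5,7,7,8,8,10,6,9,9,9]
nums[mid]=10>8: swap nums[7],nums[8]; hi=7 → [5,6,5,7,7,8,8,6,10,9,9,9]
nums[mid]=6<8: swap nums[5],nums[7]; lo=6,mid=8 → [5,6,5,7,7,6,8,8,10,9,9,9]
end: lo=6, hi=7; nums = [5,6,5,7,7,6,8,8,10,9,9,9]

[5,6,5,7,7,6,8,8,10,9,9,9]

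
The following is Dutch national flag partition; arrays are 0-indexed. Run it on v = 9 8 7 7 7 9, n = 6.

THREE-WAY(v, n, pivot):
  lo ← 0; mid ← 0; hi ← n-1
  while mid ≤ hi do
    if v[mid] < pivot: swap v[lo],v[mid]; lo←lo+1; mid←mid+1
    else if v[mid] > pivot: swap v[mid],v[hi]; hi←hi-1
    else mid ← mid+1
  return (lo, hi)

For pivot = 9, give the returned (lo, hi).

(4, 5)

lo=0 mid=0 hi=5
9=9: mid=1
8<9: swap(0,1), lo=1 mid=2 ⇒ 8 9 7 7 7 9
7<9: swap(1,2), lo=2 mid=3 ⇒ 8 7 9 7 7 9
7<9: swap(2,3), lo=3 mid=4 ⇒ 8 7 7 9 7 9
7<9: swap(3,4), lo=4 mid=5 ⇒ 8 7 7 7 9 9
9=9: mid=6
done. lo=4 hi=5; v=8 7 7 7 9 9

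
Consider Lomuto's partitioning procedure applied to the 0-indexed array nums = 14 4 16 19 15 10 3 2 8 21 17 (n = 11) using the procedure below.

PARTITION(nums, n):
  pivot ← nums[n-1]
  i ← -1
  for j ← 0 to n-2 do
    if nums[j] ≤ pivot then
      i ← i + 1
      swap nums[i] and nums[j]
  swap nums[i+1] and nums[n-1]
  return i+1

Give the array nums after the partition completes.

14 4 16 15 10 3 2 8 17 21 19

pivot = nums[10] = 17; i = -1
j=0: nums[0]=14 ≤ 17 → i=0, swap nums[0],nums[0] (no change) → 14 4 16 19 15 10 3 2 8 21 17
j=1: nums[1]=4 ≤ 17 → i=1, swap nums[1],nums[1] (no change) → 14 4 16 19 15 10 3 2 8 21 17
j=2: nums[2]=16 ≤ 17 → i=2, swap nums[2],nums[2] (no change) → 14 4 16 19 15 10 3 2 8 21 17
j=3: nums[3]=19 > 17 → no swap
j=4: nums[4]=15 ≤ 17 → i=3, swap nums[3],nums[4] → 14 4 16 15 19 10 3 2 8 21 17
j=5: nums[5]=10 ≤ 17 → i=4, swap nums[4],nums[5] → 14 4 16 15 10 19 3 2 8 21 17
j=6: nums[6]=3 ≤ 17 → i=5, swap nums[5],nums[6] → 14 4 16 15 10 3 19 2 8 21 17
j=7: nums[7]=2 ≤ 17 → i=6, swap nums[6],nums[7] → 14 4 16 15 10 3 2 19 8 21 17
j=8: nums[8]=8 ≤ 17 → i=7, swap nums[7],nums[8] → 14 4 16 15 10 3 2 8 19 21 17
j=9: nums[9]=21 > 17 → no swap
final swap nums[8],nums[10] → 14 4 16 15 10 3 2 8 17 21 19; return 8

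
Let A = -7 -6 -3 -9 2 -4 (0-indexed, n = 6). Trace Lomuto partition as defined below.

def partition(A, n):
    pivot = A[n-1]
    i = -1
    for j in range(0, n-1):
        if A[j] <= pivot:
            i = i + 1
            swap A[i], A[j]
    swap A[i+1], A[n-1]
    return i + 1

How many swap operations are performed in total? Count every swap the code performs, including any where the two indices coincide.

pivot = A[5] = -4; i = -1
j=0: A[0]=-7 ≤ -4 → i=0, swap A[0],A[0] (no change) → -7 -6 -3 -9 2 -4
j=1: A[1]=-6 ≤ -4 → i=1, swap A[1],A[1] (no change) → -7 -6 -3 -9 2 -4
j=2: A[2]=-3 > -4 → no swap
j=3: A[3]=-9 ≤ -4 → i=2, swap A[2],A[3] → -7 -6 -9 -3 2 -4
j=4: A[4]=2 > -4 → no swap
final swap A[3],A[5] → -7 -6 -9 -4 2 -3; return 3

4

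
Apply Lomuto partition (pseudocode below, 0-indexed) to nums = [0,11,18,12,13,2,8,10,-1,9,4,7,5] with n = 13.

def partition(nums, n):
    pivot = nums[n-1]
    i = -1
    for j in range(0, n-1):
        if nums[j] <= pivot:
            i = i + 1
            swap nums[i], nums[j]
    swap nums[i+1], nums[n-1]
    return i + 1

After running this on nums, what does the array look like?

pivot = nums[12] = 5; i = -1
j=0: nums[0]=0 ≤ 5 → i=0, swap nums[0],nums[0] (no change) → [0,11,18,12,13,2,8,10,-1,9,4,7,5]
j=1: nums[1]=11 > 5 → no swap
j=2: nums[2]=18 > 5 → no swap
j=3: nums[3]=12 > 5 → no swap
j=4: nums[4]=13 > 5 → no swap
j=5: nums[5]=2 ≤ 5 → i=1, swap nums[1],nums[5] → [0,2,18,12,13,11,8,10,-1,9,4,7,5]
j=6: nums[6]=8 > 5 → no swap
j=7: nums[7]=10 > 5 → no swap
j=8: nums[8]=-1 ≤ 5 → i=2, swap nums[2],nums[8] → [0,2,-1,12,13,11,8,10,18,9,4,7,5]
j=9: nums[9]=9 > 5 → no swap
j=10: nums[10]=4 ≤ 5 → i=3, swap nums[3],nums[10] → [0,2,-1,4,13,11,8,10,18,9,12,7,5]
j=11: nums[11]=7 > 5 → no swap
final swap nums[4],nums[12] → [0,2,-1,4,5,11,8,10,18,9,12,7,13]; return 4

[0,2,-1,4,5,11,8,10,18,9,12,7,13]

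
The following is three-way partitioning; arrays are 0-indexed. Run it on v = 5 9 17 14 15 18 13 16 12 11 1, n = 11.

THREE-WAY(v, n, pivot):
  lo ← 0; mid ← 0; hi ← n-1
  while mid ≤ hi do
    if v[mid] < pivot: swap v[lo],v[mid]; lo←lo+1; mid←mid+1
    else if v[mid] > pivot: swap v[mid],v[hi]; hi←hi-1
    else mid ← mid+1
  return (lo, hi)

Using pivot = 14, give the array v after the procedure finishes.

5 9 1 11 12 13 14 16 18 15 17

pivot = 14; lo=0, mid=0, hi=10
v[mid]=5<14: swap v[0],v[0]; lo=1,mid=1 → 5 9 17 14 15 18 13 16 12 11 1
v[mid]=9<14: swap v[1],v[1]; lo=2,mid=2 → 5 9 17 14 15 18 13 16 12 11 1
v[mid]=17>14: swap v[2],v[10]; hi=9 → 5 9 1 14 15 18 13 16 12 11 17
v[mid]=1<14: swap v[2],v[2]; lo=3,mid=3 → 5 9 1 14 15 18 13 16 12 11 17
v[mid]=14=14: mid=4
v[mid]=15>14: swap v[4],v[9]; hi=8 → 5 9 1 14 11 18 13 16 12 15 17
v[mid]=11<14: swap v[3],v[4]; lo=4,mid=5 → 5 9 1 11 14 18 13 16 12 15 17
v[mid]=18>14: swap v[5],v[8]; hi=7 → 5 9 1 11 14 12 13 16 18 15 17
v[mid]=12<14: swap v[4],v[5]; lo=5,mid=6 → 5 9 1 11 12 14 13 16 18 15 17
v[mid]=13<14: swap v[5],v[6]; lo=6,mid=7 → 5 9 1 11 12 13 14 16 18 15 17
v[mid]=16>14: swap v[7],v[7]; hi=6 → 5 9 1 11 12 13 14 16 18 15 17
end: lo=6, hi=6; v = 5 9 1 11 12 13 14 16 18 15 17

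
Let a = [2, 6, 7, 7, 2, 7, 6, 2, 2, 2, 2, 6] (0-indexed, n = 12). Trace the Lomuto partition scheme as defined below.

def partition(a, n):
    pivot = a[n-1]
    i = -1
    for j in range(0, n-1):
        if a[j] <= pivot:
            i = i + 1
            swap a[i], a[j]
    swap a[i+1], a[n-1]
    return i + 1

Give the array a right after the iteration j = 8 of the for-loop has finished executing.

[2, 6, 2, 6, 2, 2, 7, 7, 7, 2, 2, 6]

pivot=6, i=-1
j=0: 2≤6, i=0, swap(0,0) ⇒ [2, 6, 7, 7, 2, 7, 6, 2, 2, 2, 2, 6]
j=1: 6≤6, i=1, swap(1,1) ⇒ [2, 6, 7, 7, 2, 7, 6, 2, 2, 2, 2, 6]
j=2: 7>6, skip
j=3: 7>6, skip
j=4: 2≤6, i=2, swap(2,4) ⇒ [2, 6, 2, 7, 7, 7, 6, 2, 2, 2, 2, 6]
j=5: 7>6, skip
j=6: 6≤6, i=3, swap(3,6) ⇒ [2, 6, 2, 6, 7, 7, 7, 2, 2, 2, 2, 6]
j=7: 2≤6, i=4, swap(4,7) ⇒ [2, 6, 2, 6, 2, 7, 7, 7, 2, 2, 2, 6]
j=8: 2≤6, i=5, swap(5,8) ⇒ [2, 6, 2, 6, 2, 2, 7, 7, 7, 2, 2, 6]
(after j=8) a = [2, 6, 2, 6, 2, 2, 7, 7, 7, 2, 2, 6]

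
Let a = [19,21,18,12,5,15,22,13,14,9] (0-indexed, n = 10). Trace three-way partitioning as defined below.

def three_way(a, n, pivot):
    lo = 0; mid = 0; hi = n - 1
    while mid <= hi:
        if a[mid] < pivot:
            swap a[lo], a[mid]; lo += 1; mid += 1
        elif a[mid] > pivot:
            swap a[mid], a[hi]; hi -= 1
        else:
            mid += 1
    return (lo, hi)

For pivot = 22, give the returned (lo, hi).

(9, 9)

lo=0 mid=0 hi=9
19<22: swap(0,0), lo=1 mid=1 ⇒ [19,21,18,12,5,15,22,13,14,9]
21<22: swap(1,1), lo=2 mid=2 ⇒ [19,21,18,12,5,15,22,13,14,9]
18<22: swap(2,2), lo=3 mid=3 ⇒ [19,21,18,12,5,15,22,13,14,9]
12<22: swap(3,3), lo=4 mid=4 ⇒ [19,21,18,12,5,15,22,13,14,9]
5<22: swap(4,4), lo=5 mid=5 ⇒ [19,21,18,12,5,15,22,13,14,9]
15<22: swap(5,5), lo=6 mid=6 ⇒ [19,21,18,12,5,15,22,13,14,9]
22=22: mid=7
13<22: swap(6,7), lo=7 mid=8 ⇒ [19,21,18,12,5,15,13,22,14,9]
14<22: swap(7,8), lo=8 mid=9 ⇒ [19,21,18,12,5,15,13,14,22,9]
9<22: swap(8,9), lo=9 mid=10 ⇒ [19,21,18,12,5,15,13,14,9,22]
done. lo=9 hi=9; a=[19,21,18,12,5,15,13,14,9,22]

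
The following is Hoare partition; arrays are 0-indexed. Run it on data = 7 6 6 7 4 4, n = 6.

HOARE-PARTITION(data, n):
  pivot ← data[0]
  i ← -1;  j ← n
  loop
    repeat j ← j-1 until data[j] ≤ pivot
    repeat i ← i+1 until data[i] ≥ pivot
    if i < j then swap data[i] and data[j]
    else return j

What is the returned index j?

pivot = data[0] = 7; i = -1, j = 6
j→5 (data[5]=4≤7), i→0 (data[0]=7≥7); i<j, swap → 4 6 6 7 4 7
j→4 (data[4]=4≤7), i→3 (data[3]=7≥7); i<j, swap → 4 6 6 4 7 7
j→3, i→4; i≥j, return j=3. data = 4 6 6 4 7 7

3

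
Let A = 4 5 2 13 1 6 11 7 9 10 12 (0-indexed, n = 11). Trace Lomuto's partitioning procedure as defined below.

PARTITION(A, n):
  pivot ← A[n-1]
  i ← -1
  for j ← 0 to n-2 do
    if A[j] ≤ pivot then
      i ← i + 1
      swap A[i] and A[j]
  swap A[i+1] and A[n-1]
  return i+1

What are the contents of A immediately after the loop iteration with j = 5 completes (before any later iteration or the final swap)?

pivot=12, i=-1
j=0: 4≤12, i=0, swap(0,0) ⇒ 4 5 2 13 1 6 11 7 9 10 12
j=1: 5≤12, i=1, swap(1,1) ⇒ 4 5 2 13 1 6 11 7 9 10 12
j=2: 2≤12, i=2, swap(2,2) ⇒ 4 5 2 13 1 6 11 7 9 10 12
j=3: 13>12, skip
j=4: 1≤12, i=3, swap(3,4) ⇒ 4 5 2 1 13 6 11 7 9 10 12
j=5: 6≤12, i=4, swap(4,5) ⇒ 4 5 2 1 6 13 11 7 9 10 12
(after j=5) A = 4 5 2 1 6 13 11 7 9 10 12

4 5 2 1 6 13 11 7 9 10 12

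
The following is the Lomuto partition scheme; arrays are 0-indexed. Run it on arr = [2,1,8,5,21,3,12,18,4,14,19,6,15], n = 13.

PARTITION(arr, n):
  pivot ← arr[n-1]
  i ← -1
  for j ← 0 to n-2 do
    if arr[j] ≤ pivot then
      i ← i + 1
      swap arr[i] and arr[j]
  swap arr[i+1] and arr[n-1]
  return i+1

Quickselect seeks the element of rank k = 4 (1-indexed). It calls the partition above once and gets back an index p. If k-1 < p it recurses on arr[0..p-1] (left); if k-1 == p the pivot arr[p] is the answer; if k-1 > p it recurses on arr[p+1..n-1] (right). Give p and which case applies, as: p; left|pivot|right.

pivot=15, i=-1
j=0: 2≤15, i=0, swap(0,0) ⇒ [2,1,8,5,21,3,12,18,4,14,19,6,15]
j=1: 1≤15, i=1, swap(1,1) ⇒ [2,1,8,5,21,3,12,18,4,14,19,6,15]
j=2: 8≤15, i=2, swap(2,2) ⇒ [2,1,8,5,21,3,12,18,4,14,19,6,15]
j=3: 5≤15, i=3, swap(3,3) ⇒ [2,1,8,5,21,3,12,18,4,14,19,6,15]
j=4: 21>15, skip
j=5: 3≤15, i=4, swap(4,5) ⇒ [2,1,8,5,3,21,12,18,4,14,19,6,15]
j=6: 12≤15, i=5, swap(5,6) ⇒ [2,1,8,5,3,12,21,18,4,14,19,6,15]
j=7: 18>15, skip
j=8: 4≤15, i=6, swap(6,8) ⇒ [2,1,8,5,3,12,4,18,21,14,19,6,15]
j=9: 14≤15, i=7, swap(7,9) ⇒ [2,1,8,5,3,12,4,14,21,18,19,6,15]
j=10: 19>15, skip
j=11: 6≤15, i=8, swap(8,11) ⇒ [2,1,8,5,3,12,4,14,6,18,19,21,15]
swap(9,12) ⇒ [2,1,8,5,3,12,4,14,6,15,19,21,18]; return 9
p = 9; k-1 = 3 < 9 ⇒ left

9; left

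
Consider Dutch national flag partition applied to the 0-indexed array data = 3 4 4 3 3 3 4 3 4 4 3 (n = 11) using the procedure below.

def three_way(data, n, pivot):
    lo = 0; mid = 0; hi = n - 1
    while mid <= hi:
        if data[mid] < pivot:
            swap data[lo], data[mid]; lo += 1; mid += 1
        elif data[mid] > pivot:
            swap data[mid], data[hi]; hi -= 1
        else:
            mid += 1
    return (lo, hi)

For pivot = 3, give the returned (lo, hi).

lo=0 mid=0 hi=10
3=3: mid=1
4>3: swap(1,10), hi=9 ⇒ 3 3 4 3 3 3 4 3 4 4 4
3=3: mid=2
4>3: swap(2,9), hi=8 ⇒ 3 3 4 3 3 3 4 3 4 4 4
4>3: swap(2,8), hi=7 ⇒ 3 3 4 3 3 3 4 3 4 4 4
4>3: swap(2,7), hi=6 ⇒ 3 3 3 3 3 3 4 4 4 4 4
3=3: mid=3
3=3: mid=4
3=3: mid=5
3=3: mid=6
4>3: swap(6,6), hi=5 ⇒ 3 3 3 3 3 3 4 4 4 4 4
done. lo=0 hi=5; data=3 3 3 3 3 3 4 4 4 4 4

(0, 5)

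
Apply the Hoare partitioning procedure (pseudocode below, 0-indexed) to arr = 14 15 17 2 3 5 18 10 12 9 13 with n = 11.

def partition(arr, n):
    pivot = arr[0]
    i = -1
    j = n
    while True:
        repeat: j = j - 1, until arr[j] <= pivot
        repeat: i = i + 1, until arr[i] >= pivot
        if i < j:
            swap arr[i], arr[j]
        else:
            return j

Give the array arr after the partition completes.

13 9 12 2 3 5 10 18 17 15 14

pivot=14
j stops at 10 (13), i stops at 0 (14); swap ⇒ 13 15 17 2 3 5 18 10 12 9 14
j stops at 9 (9), i stops at 1 (15); swap ⇒ 13 9 17 2 3 5 18 10 12 15 14
j stops at 8 (12), i stops at 2 (17); swap ⇒ 13 9 12 2 3 5 18 10 17 15 14
j stops at 7 (10), i stops at 6 (18); swap ⇒ 13 9 12 2 3 5 10 18 17 15 14
j stops at 6, i stops at 7; i≥j ⇒ return 6. arr=13 9 12 2 3 5 10 18 17 15 14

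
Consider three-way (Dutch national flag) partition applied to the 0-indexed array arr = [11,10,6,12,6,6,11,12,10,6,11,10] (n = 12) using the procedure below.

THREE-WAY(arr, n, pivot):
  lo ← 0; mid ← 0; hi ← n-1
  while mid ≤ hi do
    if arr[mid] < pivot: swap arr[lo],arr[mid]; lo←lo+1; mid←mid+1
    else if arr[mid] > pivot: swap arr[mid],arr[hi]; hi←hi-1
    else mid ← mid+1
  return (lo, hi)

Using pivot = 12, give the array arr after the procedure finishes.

[11,10,6,6,6,11,10,6,11,10,12,12]

pivot = 12; lo=0, mid=0, hi=11
arr[mid]=11<12: swap arr[0],arr[0]; lo=1,mid=1 → [11,10,6,12,6,6,11,12,10,6,11,10]
arr[mid]=10<12: swap arr[1],arr[1]; lo=2,mid=2 → [11,10,6,12,6,6,11,12,10,6,11,10]
arr[mid]=6<12: swap arr[2],arr[2]; lo=3,mid=3 → [11,10,6,12,6,6,11,12,10,6,11,10]
arr[mid]=12=12: mid=4
arr[mid]=6<12: swap arr[3],arr[4]; lo=4,mid=5 → [11,10,6,6,12,6,11,12,10,6,11,10]
arr[mid]=6<12: swap arr[4],arr[5]; lo=5,mid=6 → [11,10,6,6,6,12,11,12,10,6,11,10]
arr[mid]=11<12: swap arr[5],arr[6]; lo=6,mid=7 → [11,10,6,6,6,11,12,12,10,6,11,10]
arr[mid]=12=12: mid=8
arr[mid]=10<12: swap arr[6],arr[8]; lo=7,mid=9 → [11,10,6,6,6,11,10,12,12,6,11,10]
arr[mid]=6<12: swap arr[7],arr[9]; lo=8,mid=10 → [11,10,6,6,6,11,10,6,12,12,11,10]
arr[mid]=11<12: swap arr[8],arr[10]; lo=9,mid=11 → [11,10,6,6,6,11,10,6,11,12,12,10]
arr[mid]=10<12: swap arr[9],arr[11]; lo=10,mid=12 → [11,10,6,6,6,11,10,6,11,10,12,12]
end: lo=10, hi=11; arr = [11,10,6,6,6,11,10,6,11,10,12,12]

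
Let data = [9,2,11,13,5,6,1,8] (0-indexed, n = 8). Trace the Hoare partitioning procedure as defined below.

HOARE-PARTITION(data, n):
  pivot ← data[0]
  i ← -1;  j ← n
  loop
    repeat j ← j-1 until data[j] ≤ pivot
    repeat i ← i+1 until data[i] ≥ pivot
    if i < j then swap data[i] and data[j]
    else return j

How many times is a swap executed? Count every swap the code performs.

3

pivot=9
j stops at 7 (8), i stops at 0 (9); swap ⇒ [8,2,11,13,5,6,1,9]
j stops at 6 (1), i stops at 2 (11); swap ⇒ [8,2,1,13,5,6,11,9]
j stops at 5 (6), i stops at 3 (13); swap ⇒ [8,2,1,6,5,13,11,9]
j stops at 4, i stops at 5; i≥j ⇒ return 4. data=[8,2,1,6,5,13,11,9]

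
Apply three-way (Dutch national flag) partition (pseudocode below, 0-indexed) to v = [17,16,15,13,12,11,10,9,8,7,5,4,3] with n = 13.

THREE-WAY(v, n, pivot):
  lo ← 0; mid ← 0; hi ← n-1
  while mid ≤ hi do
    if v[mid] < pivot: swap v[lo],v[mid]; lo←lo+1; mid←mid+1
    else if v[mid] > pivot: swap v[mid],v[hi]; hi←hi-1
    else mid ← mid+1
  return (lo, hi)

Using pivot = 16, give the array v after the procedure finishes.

pivot = 16; lo=0, mid=0, hi=12
v[mid]=17>16: swap v[0],v[12]; hi=11 → [3,16,15,13,12,11,10,9,8,7,5,4,17]
v[mid]=3<16: swap v[0],v[0]; lo=1,mid=1 → [3,16,15,13,12,11,10,9,8,7,5,4,17]
v[mid]=16=16: mid=2
v[mid]=15<16: swap v[1],v[2]; lo=2,mid=3 → [3,15,16,13,12,11,10,9,8,7,5,4,17]
v[mid]=13<16: swap v[2],v[3]; lo=3,mid=4 → [3,15,13,16,12,11,10,9,8,7,5,4,17]
v[mid]=12<16: swap v[3],v[4]; lo=4,mid=5 → [3,15,13,12,16,11,10,9,8,7,5,4,17]
v[mid]=11<16: swap v[4],v[5]; lo=5,mid=6 → [3,15,13,12,11,16,10,9,8,7,5,4,17]
v[mid]=10<16: swap v[5],v[6]; lo=6,mid=7 → [3,15,13,12,11,10,16,9,8,7,5,4,17]
v[mid]=9<16: swap v[6],v[7]; lo=7,mid=8 → [3,15,13,12,11,10,9,16,8,7,5,4,17]
v[mid]=8<16: swap v[7],v[8]; lo=8,mid=9 → [3,15,13,12,11,10,9,8,16,7,5,4,17]
v[mid]=7<16: swap v[8],v[9]; lo=9,mid=10 → [3,15,13,12,11,10,9,8,7,16,5,4,17]
v[mid]=5<16: swap v[9],v[10]; lo=10,mid=11 → [3,15,13,12,11,10,9,8,7,5,16,4,17]
v[mid]=4<16: swap v[10],v[11]; lo=11,mid=12 → [3,15,13,12,11,10,9,8,7,5,4,16,17]
end: lo=11, hi=11; v = [3,15,13,12,11,10,9,8,7,5,4,16,17]

[3,15,13,12,11,10,9,8,7,5,4,16,17]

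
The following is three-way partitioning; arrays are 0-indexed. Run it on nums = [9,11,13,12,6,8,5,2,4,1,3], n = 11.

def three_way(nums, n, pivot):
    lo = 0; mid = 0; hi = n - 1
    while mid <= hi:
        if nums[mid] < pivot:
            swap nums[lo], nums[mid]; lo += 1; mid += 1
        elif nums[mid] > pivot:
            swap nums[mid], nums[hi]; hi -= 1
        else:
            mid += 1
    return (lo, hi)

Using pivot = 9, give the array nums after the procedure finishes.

[3,1,4,6,8,5,2,9,12,13,11]

lo=0 mid=0 hi=10
9=9: mid=1
11>9: swap(1,10), hi=9 ⇒ [9,3,13,12,6,8,5,2,4,1,11]
3<9: swap(0,1), lo=1 mid=2 ⇒ [3,9,13,12,6,8,5,2,4,1,11]
13>9: swap(2,9), hi=8 ⇒ [3,9,1,12,6,8,5,2,4,13,11]
1<9: swap(1,2), lo=2 mid=3 ⇒ [3,1,9,12,6,8,5,2,4,13,11]
12>9: swap(3,8), hi=7 ⇒ [3,1,9,4,6,8,5,2,12,13,11]
4<9: swap(2,3), lo=3 mid=4 ⇒ [3,1,4,9,6,8,5,2,12,13,11]
6<9: swap(3,4), lo=4 mid=5 ⇒ [3,1,4,6,9,8,5,2,12,13,11]
8<9: swap(4,5), lo=5 mid=6 ⇒ [3,1,4,6,8,9,5,2,12,13,11]
5<9: swap(5,6), lo=6 mid=7 ⇒ [3,1,4,6,8,5,9,2,12,13,11]
2<9: swap(6,7), lo=7 mid=8 ⇒ [3,1,4,6,8,5,2,9,12,13,11]
done. lo=7 hi=7; nums=[3,1,4,6,8,5,2,9,12,13,11]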